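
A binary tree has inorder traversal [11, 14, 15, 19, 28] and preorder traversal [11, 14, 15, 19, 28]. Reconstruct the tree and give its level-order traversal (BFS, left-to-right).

Inorder:  [11, 14, 15, 19, 28]
Preorder: [11, 14, 15, 19, 28]
Algorithm: preorder visits root first, so consume preorder in order;
for each root, split the current inorder slice at that value into
left-subtree inorder and right-subtree inorder, then recurse.
Recursive splits:
  root=11; inorder splits into left=[], right=[14, 15, 19, 28]
  root=14; inorder splits into left=[], right=[15, 19, 28]
  root=15; inorder splits into left=[], right=[19, 28]
  root=19; inorder splits into left=[], right=[28]
  root=28; inorder splits into left=[], right=[]
Reconstructed level-order: [11, 14, 15, 19, 28]


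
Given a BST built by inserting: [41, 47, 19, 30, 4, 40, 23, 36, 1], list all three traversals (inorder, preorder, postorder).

Tree insertion order: [41, 47, 19, 30, 4, 40, 23, 36, 1]
Tree (level-order array): [41, 19, 47, 4, 30, None, None, 1, None, 23, 40, None, None, None, None, 36]
Inorder (L, root, R): [1, 4, 19, 23, 30, 36, 40, 41, 47]
Preorder (root, L, R): [41, 19, 4, 1, 30, 23, 40, 36, 47]
Postorder (L, R, root): [1, 4, 23, 36, 40, 30, 19, 47, 41]


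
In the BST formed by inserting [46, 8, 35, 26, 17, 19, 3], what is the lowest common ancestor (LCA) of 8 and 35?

Tree insertion order: [46, 8, 35, 26, 17, 19, 3]
Tree (level-order array): [46, 8, None, 3, 35, None, None, 26, None, 17, None, None, 19]
In a BST, the LCA of p=8, q=35 is the first node v on the
root-to-leaf path with p <= v <= q (go left if both < v, right if both > v).
Walk from root:
  at 46: both 8 and 35 < 46, go left
  at 8: 8 <= 8 <= 35, this is the LCA
LCA = 8


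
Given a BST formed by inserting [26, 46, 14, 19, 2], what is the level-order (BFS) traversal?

Tree insertion order: [26, 46, 14, 19, 2]
Tree (level-order array): [26, 14, 46, 2, 19]
BFS from the root, enqueuing left then right child of each popped node:
  queue [26] -> pop 26, enqueue [14, 46], visited so far: [26]
  queue [14, 46] -> pop 14, enqueue [2, 19], visited so far: [26, 14]
  queue [46, 2, 19] -> pop 46, enqueue [none], visited so far: [26, 14, 46]
  queue [2, 19] -> pop 2, enqueue [none], visited so far: [26, 14, 46, 2]
  queue [19] -> pop 19, enqueue [none], visited so far: [26, 14, 46, 2, 19]
Result: [26, 14, 46, 2, 19]


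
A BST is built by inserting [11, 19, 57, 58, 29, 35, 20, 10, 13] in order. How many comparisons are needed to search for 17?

Search path for 17: 11 -> 19 -> 13
Found: False
Comparisons: 3


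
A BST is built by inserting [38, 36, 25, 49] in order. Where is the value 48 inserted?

Starting tree (level order): [38, 36, 49, 25]
Insertion path: 38 -> 49
Result: insert 48 as left child of 49
Final tree (level order): [38, 36, 49, 25, None, 48]


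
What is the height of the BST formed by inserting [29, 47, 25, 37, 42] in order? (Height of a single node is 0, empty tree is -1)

Insertion order: [29, 47, 25, 37, 42]
Tree (level-order array): [29, 25, 47, None, None, 37, None, None, 42]
Compute height bottom-up (empty subtree = -1):
  height(25) = 1 + max(-1, -1) = 0
  height(42) = 1 + max(-1, -1) = 0
  height(37) = 1 + max(-1, 0) = 1
  height(47) = 1 + max(1, -1) = 2
  height(29) = 1 + max(0, 2) = 3
Height = 3


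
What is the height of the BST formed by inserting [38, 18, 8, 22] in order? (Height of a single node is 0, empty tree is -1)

Insertion order: [38, 18, 8, 22]
Tree (level-order array): [38, 18, None, 8, 22]
Compute height bottom-up (empty subtree = -1):
  height(8) = 1 + max(-1, -1) = 0
  height(22) = 1 + max(-1, -1) = 0
  height(18) = 1 + max(0, 0) = 1
  height(38) = 1 + max(1, -1) = 2
Height = 2


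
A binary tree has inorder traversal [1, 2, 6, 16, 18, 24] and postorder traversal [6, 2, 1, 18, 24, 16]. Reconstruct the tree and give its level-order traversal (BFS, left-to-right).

Inorder:   [1, 2, 6, 16, 18, 24]
Postorder: [6, 2, 1, 18, 24, 16]
Algorithm: postorder visits root last, so walk postorder right-to-left;
each value is the root of the current inorder slice — split it at that
value, recurse on the right subtree first, then the left.
Recursive splits:
  root=16; inorder splits into left=[1, 2, 6], right=[18, 24]
  root=24; inorder splits into left=[18], right=[]
  root=18; inorder splits into left=[], right=[]
  root=1; inorder splits into left=[], right=[2, 6]
  root=2; inorder splits into left=[], right=[6]
  root=6; inorder splits into left=[], right=[]
Reconstructed level-order: [16, 1, 24, 2, 18, 6]


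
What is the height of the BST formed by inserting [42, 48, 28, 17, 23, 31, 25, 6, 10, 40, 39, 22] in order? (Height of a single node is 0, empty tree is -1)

Insertion order: [42, 48, 28, 17, 23, 31, 25, 6, 10, 40, 39, 22]
Tree (level-order array): [42, 28, 48, 17, 31, None, None, 6, 23, None, 40, None, 10, 22, 25, 39]
Compute height bottom-up (empty subtree = -1):
  height(10) = 1 + max(-1, -1) = 0
  height(6) = 1 + max(-1, 0) = 1
  height(22) = 1 + max(-1, -1) = 0
  height(25) = 1 + max(-1, -1) = 0
  height(23) = 1 + max(0, 0) = 1
  height(17) = 1 + max(1, 1) = 2
  height(39) = 1 + max(-1, -1) = 0
  height(40) = 1 + max(0, -1) = 1
  height(31) = 1 + max(-1, 1) = 2
  height(28) = 1 + max(2, 2) = 3
  height(48) = 1 + max(-1, -1) = 0
  height(42) = 1 + max(3, 0) = 4
Height = 4


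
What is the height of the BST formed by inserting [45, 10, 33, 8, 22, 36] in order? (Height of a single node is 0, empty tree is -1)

Insertion order: [45, 10, 33, 8, 22, 36]
Tree (level-order array): [45, 10, None, 8, 33, None, None, 22, 36]
Compute height bottom-up (empty subtree = -1):
  height(8) = 1 + max(-1, -1) = 0
  height(22) = 1 + max(-1, -1) = 0
  height(36) = 1 + max(-1, -1) = 0
  height(33) = 1 + max(0, 0) = 1
  height(10) = 1 + max(0, 1) = 2
  height(45) = 1 + max(2, -1) = 3
Height = 3


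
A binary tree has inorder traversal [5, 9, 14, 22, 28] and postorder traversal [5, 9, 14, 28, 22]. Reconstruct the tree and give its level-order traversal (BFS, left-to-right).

Inorder:   [5, 9, 14, 22, 28]
Postorder: [5, 9, 14, 28, 22]
Algorithm: postorder visits root last, so walk postorder right-to-left;
each value is the root of the current inorder slice — split it at that
value, recurse on the right subtree first, then the left.
Recursive splits:
  root=22; inorder splits into left=[5, 9, 14], right=[28]
  root=28; inorder splits into left=[], right=[]
  root=14; inorder splits into left=[5, 9], right=[]
  root=9; inorder splits into left=[5], right=[]
  root=5; inorder splits into left=[], right=[]
Reconstructed level-order: [22, 14, 28, 9, 5]


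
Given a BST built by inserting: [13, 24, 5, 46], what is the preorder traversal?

Tree insertion order: [13, 24, 5, 46]
Tree (level-order array): [13, 5, 24, None, None, None, 46]
Preorder traversal: [13, 5, 24, 46]


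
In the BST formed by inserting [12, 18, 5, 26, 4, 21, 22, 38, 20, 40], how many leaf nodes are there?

Tree built from: [12, 18, 5, 26, 4, 21, 22, 38, 20, 40]
Tree (level-order array): [12, 5, 18, 4, None, None, 26, None, None, 21, 38, 20, 22, None, 40]
Rule: A leaf has 0 children.
Per-node child counts:
  node 12: 2 child(ren)
  node 5: 1 child(ren)
  node 4: 0 child(ren)
  node 18: 1 child(ren)
  node 26: 2 child(ren)
  node 21: 2 child(ren)
  node 20: 0 child(ren)
  node 22: 0 child(ren)
  node 38: 1 child(ren)
  node 40: 0 child(ren)
Matching nodes: [4, 20, 22, 40]
Count of leaf nodes: 4


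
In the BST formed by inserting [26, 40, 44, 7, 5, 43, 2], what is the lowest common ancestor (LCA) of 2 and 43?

Tree insertion order: [26, 40, 44, 7, 5, 43, 2]
Tree (level-order array): [26, 7, 40, 5, None, None, 44, 2, None, 43]
In a BST, the LCA of p=2, q=43 is the first node v on the
root-to-leaf path with p <= v <= q (go left if both < v, right if both > v).
Walk from root:
  at 26: 2 <= 26 <= 43, this is the LCA
LCA = 26


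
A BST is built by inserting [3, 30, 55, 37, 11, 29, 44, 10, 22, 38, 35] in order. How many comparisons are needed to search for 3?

Search path for 3: 3
Found: True
Comparisons: 1


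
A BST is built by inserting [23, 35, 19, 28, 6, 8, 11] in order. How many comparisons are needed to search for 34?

Search path for 34: 23 -> 35 -> 28
Found: False
Comparisons: 3


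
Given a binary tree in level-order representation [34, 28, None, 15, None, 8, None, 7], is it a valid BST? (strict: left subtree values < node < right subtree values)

Level-order array: [34, 28, None, 15, None, 8, None, 7]
Validate using subtree bounds (lo, hi): at each node, require lo < value < hi,
then recurse left with hi=value and right with lo=value.
Preorder trace (stopping at first violation):
  at node 34 with bounds (-inf, +inf): OK
  at node 28 with bounds (-inf, 34): OK
  at node 15 with bounds (-inf, 28): OK
  at node 8 with bounds (-inf, 15): OK
  at node 7 with bounds (-inf, 8): OK
No violation found at any node.
Result: Valid BST


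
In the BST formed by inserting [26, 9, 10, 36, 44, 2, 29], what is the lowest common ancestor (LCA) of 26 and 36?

Tree insertion order: [26, 9, 10, 36, 44, 2, 29]
Tree (level-order array): [26, 9, 36, 2, 10, 29, 44]
In a BST, the LCA of p=26, q=36 is the first node v on the
root-to-leaf path with p <= v <= q (go left if both < v, right if both > v).
Walk from root:
  at 26: 26 <= 26 <= 36, this is the LCA
LCA = 26


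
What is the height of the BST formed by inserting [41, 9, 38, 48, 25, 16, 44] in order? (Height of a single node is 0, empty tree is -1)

Insertion order: [41, 9, 38, 48, 25, 16, 44]
Tree (level-order array): [41, 9, 48, None, 38, 44, None, 25, None, None, None, 16]
Compute height bottom-up (empty subtree = -1):
  height(16) = 1 + max(-1, -1) = 0
  height(25) = 1 + max(0, -1) = 1
  height(38) = 1 + max(1, -1) = 2
  height(9) = 1 + max(-1, 2) = 3
  height(44) = 1 + max(-1, -1) = 0
  height(48) = 1 + max(0, -1) = 1
  height(41) = 1 + max(3, 1) = 4
Height = 4


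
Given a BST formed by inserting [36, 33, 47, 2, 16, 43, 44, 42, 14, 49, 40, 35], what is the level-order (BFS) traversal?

Tree insertion order: [36, 33, 47, 2, 16, 43, 44, 42, 14, 49, 40, 35]
Tree (level-order array): [36, 33, 47, 2, 35, 43, 49, None, 16, None, None, 42, 44, None, None, 14, None, 40]
BFS from the root, enqueuing left then right child of each popped node:
  queue [36] -> pop 36, enqueue [33, 47], visited so far: [36]
  queue [33, 47] -> pop 33, enqueue [2, 35], visited so far: [36, 33]
  queue [47, 2, 35] -> pop 47, enqueue [43, 49], visited so far: [36, 33, 47]
  queue [2, 35, 43, 49] -> pop 2, enqueue [16], visited so far: [36, 33, 47, 2]
  queue [35, 43, 49, 16] -> pop 35, enqueue [none], visited so far: [36, 33, 47, 2, 35]
  queue [43, 49, 16] -> pop 43, enqueue [42, 44], visited so far: [36, 33, 47, 2, 35, 43]
  queue [49, 16, 42, 44] -> pop 49, enqueue [none], visited so far: [36, 33, 47, 2, 35, 43, 49]
  queue [16, 42, 44] -> pop 16, enqueue [14], visited so far: [36, 33, 47, 2, 35, 43, 49, 16]
  queue [42, 44, 14] -> pop 42, enqueue [40], visited so far: [36, 33, 47, 2, 35, 43, 49, 16, 42]
  queue [44, 14, 40] -> pop 44, enqueue [none], visited so far: [36, 33, 47, 2, 35, 43, 49, 16, 42, 44]
  queue [14, 40] -> pop 14, enqueue [none], visited so far: [36, 33, 47, 2, 35, 43, 49, 16, 42, 44, 14]
  queue [40] -> pop 40, enqueue [none], visited so far: [36, 33, 47, 2, 35, 43, 49, 16, 42, 44, 14, 40]
Result: [36, 33, 47, 2, 35, 43, 49, 16, 42, 44, 14, 40]


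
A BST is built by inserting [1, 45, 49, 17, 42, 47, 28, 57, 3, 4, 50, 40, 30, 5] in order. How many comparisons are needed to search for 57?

Search path for 57: 1 -> 45 -> 49 -> 57
Found: True
Comparisons: 4


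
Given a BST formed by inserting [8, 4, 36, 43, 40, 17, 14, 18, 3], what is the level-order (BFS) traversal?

Tree insertion order: [8, 4, 36, 43, 40, 17, 14, 18, 3]
Tree (level-order array): [8, 4, 36, 3, None, 17, 43, None, None, 14, 18, 40]
BFS from the root, enqueuing left then right child of each popped node:
  queue [8] -> pop 8, enqueue [4, 36], visited so far: [8]
  queue [4, 36] -> pop 4, enqueue [3], visited so far: [8, 4]
  queue [36, 3] -> pop 36, enqueue [17, 43], visited so far: [8, 4, 36]
  queue [3, 17, 43] -> pop 3, enqueue [none], visited so far: [8, 4, 36, 3]
  queue [17, 43] -> pop 17, enqueue [14, 18], visited so far: [8, 4, 36, 3, 17]
  queue [43, 14, 18] -> pop 43, enqueue [40], visited so far: [8, 4, 36, 3, 17, 43]
  queue [14, 18, 40] -> pop 14, enqueue [none], visited so far: [8, 4, 36, 3, 17, 43, 14]
  queue [18, 40] -> pop 18, enqueue [none], visited so far: [8, 4, 36, 3, 17, 43, 14, 18]
  queue [40] -> pop 40, enqueue [none], visited so far: [8, 4, 36, 3, 17, 43, 14, 18, 40]
Result: [8, 4, 36, 3, 17, 43, 14, 18, 40]


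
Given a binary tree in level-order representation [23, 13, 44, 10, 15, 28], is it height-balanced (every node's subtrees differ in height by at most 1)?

Tree (level-order array): [23, 13, 44, 10, 15, 28]
Definition: a tree is height-balanced if, at every node, |h(left) - h(right)| <= 1 (empty subtree has height -1).
Bottom-up per-node check:
  node 10: h_left=-1, h_right=-1, diff=0 [OK], height=0
  node 15: h_left=-1, h_right=-1, diff=0 [OK], height=0
  node 13: h_left=0, h_right=0, diff=0 [OK], height=1
  node 28: h_left=-1, h_right=-1, diff=0 [OK], height=0
  node 44: h_left=0, h_right=-1, diff=1 [OK], height=1
  node 23: h_left=1, h_right=1, diff=0 [OK], height=2
All nodes satisfy the balance condition.
Result: Balanced


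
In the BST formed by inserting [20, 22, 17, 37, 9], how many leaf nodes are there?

Tree built from: [20, 22, 17, 37, 9]
Tree (level-order array): [20, 17, 22, 9, None, None, 37]
Rule: A leaf has 0 children.
Per-node child counts:
  node 20: 2 child(ren)
  node 17: 1 child(ren)
  node 9: 0 child(ren)
  node 22: 1 child(ren)
  node 37: 0 child(ren)
Matching nodes: [9, 37]
Count of leaf nodes: 2


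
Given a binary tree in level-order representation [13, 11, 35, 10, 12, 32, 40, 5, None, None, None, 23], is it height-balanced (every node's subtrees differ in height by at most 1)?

Tree (level-order array): [13, 11, 35, 10, 12, 32, 40, 5, None, None, None, 23]
Definition: a tree is height-balanced if, at every node, |h(left) - h(right)| <= 1 (empty subtree has height -1).
Bottom-up per-node check:
  node 5: h_left=-1, h_right=-1, diff=0 [OK], height=0
  node 10: h_left=0, h_right=-1, diff=1 [OK], height=1
  node 12: h_left=-1, h_right=-1, diff=0 [OK], height=0
  node 11: h_left=1, h_right=0, diff=1 [OK], height=2
  node 23: h_left=-1, h_right=-1, diff=0 [OK], height=0
  node 32: h_left=0, h_right=-1, diff=1 [OK], height=1
  node 40: h_left=-1, h_right=-1, diff=0 [OK], height=0
  node 35: h_left=1, h_right=0, diff=1 [OK], height=2
  node 13: h_left=2, h_right=2, diff=0 [OK], height=3
All nodes satisfy the balance condition.
Result: Balanced


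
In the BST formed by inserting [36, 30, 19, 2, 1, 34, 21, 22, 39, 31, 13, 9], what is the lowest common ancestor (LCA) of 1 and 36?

Tree insertion order: [36, 30, 19, 2, 1, 34, 21, 22, 39, 31, 13, 9]
Tree (level-order array): [36, 30, 39, 19, 34, None, None, 2, 21, 31, None, 1, 13, None, 22, None, None, None, None, 9]
In a BST, the LCA of p=1, q=36 is the first node v on the
root-to-leaf path with p <= v <= q (go left if both < v, right if both > v).
Walk from root:
  at 36: 1 <= 36 <= 36, this is the LCA
LCA = 36


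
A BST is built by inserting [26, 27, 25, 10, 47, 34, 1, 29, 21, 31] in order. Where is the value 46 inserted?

Starting tree (level order): [26, 25, 27, 10, None, None, 47, 1, 21, 34, None, None, None, None, None, 29, None, None, 31]
Insertion path: 26 -> 27 -> 47 -> 34
Result: insert 46 as right child of 34
Final tree (level order): [26, 25, 27, 10, None, None, 47, 1, 21, 34, None, None, None, None, None, 29, 46, None, 31]


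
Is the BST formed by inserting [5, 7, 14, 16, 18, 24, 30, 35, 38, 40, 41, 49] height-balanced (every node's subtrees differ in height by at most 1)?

Tree (level-order array): [5, None, 7, None, 14, None, 16, None, 18, None, 24, None, 30, None, 35, None, 38, None, 40, None, 41, None, 49]
Definition: a tree is height-balanced if, at every node, |h(left) - h(right)| <= 1 (empty subtree has height -1).
Bottom-up per-node check:
  node 49: h_left=-1, h_right=-1, diff=0 [OK], height=0
  node 41: h_left=-1, h_right=0, diff=1 [OK], height=1
  node 40: h_left=-1, h_right=1, diff=2 [FAIL (|-1-1|=2 > 1)], height=2
  node 38: h_left=-1, h_right=2, diff=3 [FAIL (|-1-2|=3 > 1)], height=3
  node 35: h_left=-1, h_right=3, diff=4 [FAIL (|-1-3|=4 > 1)], height=4
  node 30: h_left=-1, h_right=4, diff=5 [FAIL (|-1-4|=5 > 1)], height=5
  node 24: h_left=-1, h_right=5, diff=6 [FAIL (|-1-5|=6 > 1)], height=6
  node 18: h_left=-1, h_right=6, diff=7 [FAIL (|-1-6|=7 > 1)], height=7
  node 16: h_left=-1, h_right=7, diff=8 [FAIL (|-1-7|=8 > 1)], height=8
  node 14: h_left=-1, h_right=8, diff=9 [FAIL (|-1-8|=9 > 1)], height=9
  node 7: h_left=-1, h_right=9, diff=10 [FAIL (|-1-9|=10 > 1)], height=10
  node 5: h_left=-1, h_right=10, diff=11 [FAIL (|-1-10|=11 > 1)], height=11
Node 40 violates the condition: |-1 - 1| = 2 > 1.
Result: Not balanced


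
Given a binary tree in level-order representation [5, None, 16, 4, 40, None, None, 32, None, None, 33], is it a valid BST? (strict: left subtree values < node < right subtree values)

Level-order array: [5, None, 16, 4, 40, None, None, 32, None, None, 33]
Validate using subtree bounds (lo, hi): at each node, require lo < value < hi,
then recurse left with hi=value and right with lo=value.
Preorder trace (stopping at first violation):
  at node 5 with bounds (-inf, +inf): OK
  at node 16 with bounds (5, +inf): OK
  at node 4 with bounds (5, 16): VIOLATION
Node 4 violates its bound: not (5 < 4 < 16).
Result: Not a valid BST


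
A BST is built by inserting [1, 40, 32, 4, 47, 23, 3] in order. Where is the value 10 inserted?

Starting tree (level order): [1, None, 40, 32, 47, 4, None, None, None, 3, 23]
Insertion path: 1 -> 40 -> 32 -> 4 -> 23
Result: insert 10 as left child of 23
Final tree (level order): [1, None, 40, 32, 47, 4, None, None, None, 3, 23, None, None, 10]


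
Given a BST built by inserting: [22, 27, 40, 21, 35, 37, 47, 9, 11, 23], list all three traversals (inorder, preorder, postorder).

Tree insertion order: [22, 27, 40, 21, 35, 37, 47, 9, 11, 23]
Tree (level-order array): [22, 21, 27, 9, None, 23, 40, None, 11, None, None, 35, 47, None, None, None, 37]
Inorder (L, root, R): [9, 11, 21, 22, 23, 27, 35, 37, 40, 47]
Preorder (root, L, R): [22, 21, 9, 11, 27, 23, 40, 35, 37, 47]
Postorder (L, R, root): [11, 9, 21, 23, 37, 35, 47, 40, 27, 22]


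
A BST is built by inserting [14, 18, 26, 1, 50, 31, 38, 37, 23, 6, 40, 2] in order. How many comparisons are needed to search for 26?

Search path for 26: 14 -> 18 -> 26
Found: True
Comparisons: 3


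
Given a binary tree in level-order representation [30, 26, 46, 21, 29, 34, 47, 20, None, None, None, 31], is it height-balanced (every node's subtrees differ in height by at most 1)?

Tree (level-order array): [30, 26, 46, 21, 29, 34, 47, 20, None, None, None, 31]
Definition: a tree is height-balanced if, at every node, |h(left) - h(right)| <= 1 (empty subtree has height -1).
Bottom-up per-node check:
  node 20: h_left=-1, h_right=-1, diff=0 [OK], height=0
  node 21: h_left=0, h_right=-1, diff=1 [OK], height=1
  node 29: h_left=-1, h_right=-1, diff=0 [OK], height=0
  node 26: h_left=1, h_right=0, diff=1 [OK], height=2
  node 31: h_left=-1, h_right=-1, diff=0 [OK], height=0
  node 34: h_left=0, h_right=-1, diff=1 [OK], height=1
  node 47: h_left=-1, h_right=-1, diff=0 [OK], height=0
  node 46: h_left=1, h_right=0, diff=1 [OK], height=2
  node 30: h_left=2, h_right=2, diff=0 [OK], height=3
All nodes satisfy the balance condition.
Result: Balanced


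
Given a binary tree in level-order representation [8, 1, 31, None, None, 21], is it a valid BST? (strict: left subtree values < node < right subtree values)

Level-order array: [8, 1, 31, None, None, 21]
Validate using subtree bounds (lo, hi): at each node, require lo < value < hi,
then recurse left with hi=value and right with lo=value.
Preorder trace (stopping at first violation):
  at node 8 with bounds (-inf, +inf): OK
  at node 1 with bounds (-inf, 8): OK
  at node 31 with bounds (8, +inf): OK
  at node 21 with bounds (8, 31): OK
No violation found at any node.
Result: Valid BST


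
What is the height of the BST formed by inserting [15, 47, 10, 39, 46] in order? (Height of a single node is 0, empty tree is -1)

Insertion order: [15, 47, 10, 39, 46]
Tree (level-order array): [15, 10, 47, None, None, 39, None, None, 46]
Compute height bottom-up (empty subtree = -1):
  height(10) = 1 + max(-1, -1) = 0
  height(46) = 1 + max(-1, -1) = 0
  height(39) = 1 + max(-1, 0) = 1
  height(47) = 1 + max(1, -1) = 2
  height(15) = 1 + max(0, 2) = 3
Height = 3


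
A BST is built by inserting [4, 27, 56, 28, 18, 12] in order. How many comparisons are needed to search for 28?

Search path for 28: 4 -> 27 -> 56 -> 28
Found: True
Comparisons: 4


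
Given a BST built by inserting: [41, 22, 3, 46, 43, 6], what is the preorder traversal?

Tree insertion order: [41, 22, 3, 46, 43, 6]
Tree (level-order array): [41, 22, 46, 3, None, 43, None, None, 6]
Preorder traversal: [41, 22, 3, 6, 46, 43]


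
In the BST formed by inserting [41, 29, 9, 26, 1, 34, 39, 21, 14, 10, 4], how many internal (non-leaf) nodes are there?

Tree built from: [41, 29, 9, 26, 1, 34, 39, 21, 14, 10, 4]
Tree (level-order array): [41, 29, None, 9, 34, 1, 26, None, 39, None, 4, 21, None, None, None, None, None, 14, None, 10]
Rule: An internal node has at least one child.
Per-node child counts:
  node 41: 1 child(ren)
  node 29: 2 child(ren)
  node 9: 2 child(ren)
  node 1: 1 child(ren)
  node 4: 0 child(ren)
  node 26: 1 child(ren)
  node 21: 1 child(ren)
  node 14: 1 child(ren)
  node 10: 0 child(ren)
  node 34: 1 child(ren)
  node 39: 0 child(ren)
Matching nodes: [41, 29, 9, 1, 26, 21, 14, 34]
Count of internal (non-leaf) nodes: 8


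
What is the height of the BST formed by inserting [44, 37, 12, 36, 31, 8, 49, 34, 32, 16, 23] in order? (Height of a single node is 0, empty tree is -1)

Insertion order: [44, 37, 12, 36, 31, 8, 49, 34, 32, 16, 23]
Tree (level-order array): [44, 37, 49, 12, None, None, None, 8, 36, None, None, 31, None, 16, 34, None, 23, 32]
Compute height bottom-up (empty subtree = -1):
  height(8) = 1 + max(-1, -1) = 0
  height(23) = 1 + max(-1, -1) = 0
  height(16) = 1 + max(-1, 0) = 1
  height(32) = 1 + max(-1, -1) = 0
  height(34) = 1 + max(0, -1) = 1
  height(31) = 1 + max(1, 1) = 2
  height(36) = 1 + max(2, -1) = 3
  height(12) = 1 + max(0, 3) = 4
  height(37) = 1 + max(4, -1) = 5
  height(49) = 1 + max(-1, -1) = 0
  height(44) = 1 + max(5, 0) = 6
Height = 6


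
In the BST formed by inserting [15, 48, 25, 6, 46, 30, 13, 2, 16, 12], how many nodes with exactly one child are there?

Tree built from: [15, 48, 25, 6, 46, 30, 13, 2, 16, 12]
Tree (level-order array): [15, 6, 48, 2, 13, 25, None, None, None, 12, None, 16, 46, None, None, None, None, 30]
Rule: These are nodes with exactly 1 non-null child.
Per-node child counts:
  node 15: 2 child(ren)
  node 6: 2 child(ren)
  node 2: 0 child(ren)
  node 13: 1 child(ren)
  node 12: 0 child(ren)
  node 48: 1 child(ren)
  node 25: 2 child(ren)
  node 16: 0 child(ren)
  node 46: 1 child(ren)
  node 30: 0 child(ren)
Matching nodes: [13, 48, 46]
Count of nodes with exactly one child: 3


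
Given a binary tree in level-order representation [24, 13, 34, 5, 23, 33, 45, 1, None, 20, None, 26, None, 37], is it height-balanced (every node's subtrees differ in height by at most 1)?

Tree (level-order array): [24, 13, 34, 5, 23, 33, 45, 1, None, 20, None, 26, None, 37]
Definition: a tree is height-balanced if, at every node, |h(left) - h(right)| <= 1 (empty subtree has height -1).
Bottom-up per-node check:
  node 1: h_left=-1, h_right=-1, diff=0 [OK], height=0
  node 5: h_left=0, h_right=-1, diff=1 [OK], height=1
  node 20: h_left=-1, h_right=-1, diff=0 [OK], height=0
  node 23: h_left=0, h_right=-1, diff=1 [OK], height=1
  node 13: h_left=1, h_right=1, diff=0 [OK], height=2
  node 26: h_left=-1, h_right=-1, diff=0 [OK], height=0
  node 33: h_left=0, h_right=-1, diff=1 [OK], height=1
  node 37: h_left=-1, h_right=-1, diff=0 [OK], height=0
  node 45: h_left=0, h_right=-1, diff=1 [OK], height=1
  node 34: h_left=1, h_right=1, diff=0 [OK], height=2
  node 24: h_left=2, h_right=2, diff=0 [OK], height=3
All nodes satisfy the balance condition.
Result: Balanced


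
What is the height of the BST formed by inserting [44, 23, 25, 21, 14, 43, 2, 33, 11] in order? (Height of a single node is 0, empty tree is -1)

Insertion order: [44, 23, 25, 21, 14, 43, 2, 33, 11]
Tree (level-order array): [44, 23, None, 21, 25, 14, None, None, 43, 2, None, 33, None, None, 11]
Compute height bottom-up (empty subtree = -1):
  height(11) = 1 + max(-1, -1) = 0
  height(2) = 1 + max(-1, 0) = 1
  height(14) = 1 + max(1, -1) = 2
  height(21) = 1 + max(2, -1) = 3
  height(33) = 1 + max(-1, -1) = 0
  height(43) = 1 + max(0, -1) = 1
  height(25) = 1 + max(-1, 1) = 2
  height(23) = 1 + max(3, 2) = 4
  height(44) = 1 + max(4, -1) = 5
Height = 5


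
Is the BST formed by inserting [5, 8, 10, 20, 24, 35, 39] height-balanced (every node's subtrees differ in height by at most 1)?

Tree (level-order array): [5, None, 8, None, 10, None, 20, None, 24, None, 35, None, 39]
Definition: a tree is height-balanced if, at every node, |h(left) - h(right)| <= 1 (empty subtree has height -1).
Bottom-up per-node check:
  node 39: h_left=-1, h_right=-1, diff=0 [OK], height=0
  node 35: h_left=-1, h_right=0, diff=1 [OK], height=1
  node 24: h_left=-1, h_right=1, diff=2 [FAIL (|-1-1|=2 > 1)], height=2
  node 20: h_left=-1, h_right=2, diff=3 [FAIL (|-1-2|=3 > 1)], height=3
  node 10: h_left=-1, h_right=3, diff=4 [FAIL (|-1-3|=4 > 1)], height=4
  node 8: h_left=-1, h_right=4, diff=5 [FAIL (|-1-4|=5 > 1)], height=5
  node 5: h_left=-1, h_right=5, diff=6 [FAIL (|-1-5|=6 > 1)], height=6
Node 24 violates the condition: |-1 - 1| = 2 > 1.
Result: Not balanced


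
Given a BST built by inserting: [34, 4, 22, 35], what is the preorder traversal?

Tree insertion order: [34, 4, 22, 35]
Tree (level-order array): [34, 4, 35, None, 22]
Preorder traversal: [34, 4, 22, 35]


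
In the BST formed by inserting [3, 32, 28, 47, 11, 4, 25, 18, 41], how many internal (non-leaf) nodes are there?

Tree built from: [3, 32, 28, 47, 11, 4, 25, 18, 41]
Tree (level-order array): [3, None, 32, 28, 47, 11, None, 41, None, 4, 25, None, None, None, None, 18]
Rule: An internal node has at least one child.
Per-node child counts:
  node 3: 1 child(ren)
  node 32: 2 child(ren)
  node 28: 1 child(ren)
  node 11: 2 child(ren)
  node 4: 0 child(ren)
  node 25: 1 child(ren)
  node 18: 0 child(ren)
  node 47: 1 child(ren)
  node 41: 0 child(ren)
Matching nodes: [3, 32, 28, 11, 25, 47]
Count of internal (non-leaf) nodes: 6


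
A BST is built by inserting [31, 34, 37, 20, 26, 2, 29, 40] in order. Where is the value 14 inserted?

Starting tree (level order): [31, 20, 34, 2, 26, None, 37, None, None, None, 29, None, 40]
Insertion path: 31 -> 20 -> 2
Result: insert 14 as right child of 2
Final tree (level order): [31, 20, 34, 2, 26, None, 37, None, 14, None, 29, None, 40]


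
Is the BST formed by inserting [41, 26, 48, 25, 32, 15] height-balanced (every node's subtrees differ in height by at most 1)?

Tree (level-order array): [41, 26, 48, 25, 32, None, None, 15]
Definition: a tree is height-balanced if, at every node, |h(left) - h(right)| <= 1 (empty subtree has height -1).
Bottom-up per-node check:
  node 15: h_left=-1, h_right=-1, diff=0 [OK], height=0
  node 25: h_left=0, h_right=-1, diff=1 [OK], height=1
  node 32: h_left=-1, h_right=-1, diff=0 [OK], height=0
  node 26: h_left=1, h_right=0, diff=1 [OK], height=2
  node 48: h_left=-1, h_right=-1, diff=0 [OK], height=0
  node 41: h_left=2, h_right=0, diff=2 [FAIL (|2-0|=2 > 1)], height=3
Node 41 violates the condition: |2 - 0| = 2 > 1.
Result: Not balanced


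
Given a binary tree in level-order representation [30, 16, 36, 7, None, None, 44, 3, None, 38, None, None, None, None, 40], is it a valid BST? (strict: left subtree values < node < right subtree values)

Level-order array: [30, 16, 36, 7, None, None, 44, 3, None, 38, None, None, None, None, 40]
Validate using subtree bounds (lo, hi): at each node, require lo < value < hi,
then recurse left with hi=value and right with lo=value.
Preorder trace (stopping at first violation):
  at node 30 with bounds (-inf, +inf): OK
  at node 16 with bounds (-inf, 30): OK
  at node 7 with bounds (-inf, 16): OK
  at node 3 with bounds (-inf, 7): OK
  at node 36 with bounds (30, +inf): OK
  at node 44 with bounds (36, +inf): OK
  at node 38 with bounds (36, 44): OK
  at node 40 with bounds (38, 44): OK
No violation found at any node.
Result: Valid BST


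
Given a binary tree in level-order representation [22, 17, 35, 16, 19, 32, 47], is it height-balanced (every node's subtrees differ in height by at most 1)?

Tree (level-order array): [22, 17, 35, 16, 19, 32, 47]
Definition: a tree is height-balanced if, at every node, |h(left) - h(right)| <= 1 (empty subtree has height -1).
Bottom-up per-node check:
  node 16: h_left=-1, h_right=-1, diff=0 [OK], height=0
  node 19: h_left=-1, h_right=-1, diff=0 [OK], height=0
  node 17: h_left=0, h_right=0, diff=0 [OK], height=1
  node 32: h_left=-1, h_right=-1, diff=0 [OK], height=0
  node 47: h_left=-1, h_right=-1, diff=0 [OK], height=0
  node 35: h_left=0, h_right=0, diff=0 [OK], height=1
  node 22: h_left=1, h_right=1, diff=0 [OK], height=2
All nodes satisfy the balance condition.
Result: Balanced


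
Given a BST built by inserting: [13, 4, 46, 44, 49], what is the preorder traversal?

Tree insertion order: [13, 4, 46, 44, 49]
Tree (level-order array): [13, 4, 46, None, None, 44, 49]
Preorder traversal: [13, 4, 46, 44, 49]


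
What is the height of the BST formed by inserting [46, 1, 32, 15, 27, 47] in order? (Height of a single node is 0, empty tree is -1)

Insertion order: [46, 1, 32, 15, 27, 47]
Tree (level-order array): [46, 1, 47, None, 32, None, None, 15, None, None, 27]
Compute height bottom-up (empty subtree = -1):
  height(27) = 1 + max(-1, -1) = 0
  height(15) = 1 + max(-1, 0) = 1
  height(32) = 1 + max(1, -1) = 2
  height(1) = 1 + max(-1, 2) = 3
  height(47) = 1 + max(-1, -1) = 0
  height(46) = 1 + max(3, 0) = 4
Height = 4


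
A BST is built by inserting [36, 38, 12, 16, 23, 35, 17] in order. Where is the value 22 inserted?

Starting tree (level order): [36, 12, 38, None, 16, None, None, None, 23, 17, 35]
Insertion path: 36 -> 12 -> 16 -> 23 -> 17
Result: insert 22 as right child of 17
Final tree (level order): [36, 12, 38, None, 16, None, None, None, 23, 17, 35, None, 22]


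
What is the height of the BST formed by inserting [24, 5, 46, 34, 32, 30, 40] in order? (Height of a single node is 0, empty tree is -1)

Insertion order: [24, 5, 46, 34, 32, 30, 40]
Tree (level-order array): [24, 5, 46, None, None, 34, None, 32, 40, 30]
Compute height bottom-up (empty subtree = -1):
  height(5) = 1 + max(-1, -1) = 0
  height(30) = 1 + max(-1, -1) = 0
  height(32) = 1 + max(0, -1) = 1
  height(40) = 1 + max(-1, -1) = 0
  height(34) = 1 + max(1, 0) = 2
  height(46) = 1 + max(2, -1) = 3
  height(24) = 1 + max(0, 3) = 4
Height = 4


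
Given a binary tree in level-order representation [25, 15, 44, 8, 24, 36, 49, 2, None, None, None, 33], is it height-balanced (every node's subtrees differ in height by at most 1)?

Tree (level-order array): [25, 15, 44, 8, 24, 36, 49, 2, None, None, None, 33]
Definition: a tree is height-balanced if, at every node, |h(left) - h(right)| <= 1 (empty subtree has height -1).
Bottom-up per-node check:
  node 2: h_left=-1, h_right=-1, diff=0 [OK], height=0
  node 8: h_left=0, h_right=-1, diff=1 [OK], height=1
  node 24: h_left=-1, h_right=-1, diff=0 [OK], height=0
  node 15: h_left=1, h_right=0, diff=1 [OK], height=2
  node 33: h_left=-1, h_right=-1, diff=0 [OK], height=0
  node 36: h_left=0, h_right=-1, diff=1 [OK], height=1
  node 49: h_left=-1, h_right=-1, diff=0 [OK], height=0
  node 44: h_left=1, h_right=0, diff=1 [OK], height=2
  node 25: h_left=2, h_right=2, diff=0 [OK], height=3
All nodes satisfy the balance condition.
Result: Balanced


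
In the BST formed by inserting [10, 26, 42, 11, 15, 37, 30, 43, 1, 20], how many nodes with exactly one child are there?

Tree built from: [10, 26, 42, 11, 15, 37, 30, 43, 1, 20]
Tree (level-order array): [10, 1, 26, None, None, 11, 42, None, 15, 37, 43, None, 20, 30]
Rule: These are nodes with exactly 1 non-null child.
Per-node child counts:
  node 10: 2 child(ren)
  node 1: 0 child(ren)
  node 26: 2 child(ren)
  node 11: 1 child(ren)
  node 15: 1 child(ren)
  node 20: 0 child(ren)
  node 42: 2 child(ren)
  node 37: 1 child(ren)
  node 30: 0 child(ren)
  node 43: 0 child(ren)
Matching nodes: [11, 15, 37]
Count of nodes with exactly one child: 3


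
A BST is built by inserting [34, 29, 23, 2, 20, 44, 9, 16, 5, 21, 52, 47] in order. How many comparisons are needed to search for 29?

Search path for 29: 34 -> 29
Found: True
Comparisons: 2


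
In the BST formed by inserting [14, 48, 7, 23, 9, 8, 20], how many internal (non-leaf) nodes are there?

Tree built from: [14, 48, 7, 23, 9, 8, 20]
Tree (level-order array): [14, 7, 48, None, 9, 23, None, 8, None, 20]
Rule: An internal node has at least one child.
Per-node child counts:
  node 14: 2 child(ren)
  node 7: 1 child(ren)
  node 9: 1 child(ren)
  node 8: 0 child(ren)
  node 48: 1 child(ren)
  node 23: 1 child(ren)
  node 20: 0 child(ren)
Matching nodes: [14, 7, 9, 48, 23]
Count of internal (non-leaf) nodes: 5


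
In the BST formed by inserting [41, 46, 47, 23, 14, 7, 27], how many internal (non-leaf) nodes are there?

Tree built from: [41, 46, 47, 23, 14, 7, 27]
Tree (level-order array): [41, 23, 46, 14, 27, None, 47, 7]
Rule: An internal node has at least one child.
Per-node child counts:
  node 41: 2 child(ren)
  node 23: 2 child(ren)
  node 14: 1 child(ren)
  node 7: 0 child(ren)
  node 27: 0 child(ren)
  node 46: 1 child(ren)
  node 47: 0 child(ren)
Matching nodes: [41, 23, 14, 46]
Count of internal (non-leaf) nodes: 4


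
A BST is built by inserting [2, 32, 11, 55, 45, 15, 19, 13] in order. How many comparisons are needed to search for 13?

Search path for 13: 2 -> 32 -> 11 -> 15 -> 13
Found: True
Comparisons: 5


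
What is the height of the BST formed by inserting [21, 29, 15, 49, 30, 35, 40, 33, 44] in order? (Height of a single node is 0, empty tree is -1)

Insertion order: [21, 29, 15, 49, 30, 35, 40, 33, 44]
Tree (level-order array): [21, 15, 29, None, None, None, 49, 30, None, None, 35, 33, 40, None, None, None, 44]
Compute height bottom-up (empty subtree = -1):
  height(15) = 1 + max(-1, -1) = 0
  height(33) = 1 + max(-1, -1) = 0
  height(44) = 1 + max(-1, -1) = 0
  height(40) = 1 + max(-1, 0) = 1
  height(35) = 1 + max(0, 1) = 2
  height(30) = 1 + max(-1, 2) = 3
  height(49) = 1 + max(3, -1) = 4
  height(29) = 1 + max(-1, 4) = 5
  height(21) = 1 + max(0, 5) = 6
Height = 6


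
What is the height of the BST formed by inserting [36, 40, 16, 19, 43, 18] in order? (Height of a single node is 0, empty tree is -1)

Insertion order: [36, 40, 16, 19, 43, 18]
Tree (level-order array): [36, 16, 40, None, 19, None, 43, 18]
Compute height bottom-up (empty subtree = -1):
  height(18) = 1 + max(-1, -1) = 0
  height(19) = 1 + max(0, -1) = 1
  height(16) = 1 + max(-1, 1) = 2
  height(43) = 1 + max(-1, -1) = 0
  height(40) = 1 + max(-1, 0) = 1
  height(36) = 1 + max(2, 1) = 3
Height = 3


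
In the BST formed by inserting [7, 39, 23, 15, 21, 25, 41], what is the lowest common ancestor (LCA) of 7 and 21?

Tree insertion order: [7, 39, 23, 15, 21, 25, 41]
Tree (level-order array): [7, None, 39, 23, 41, 15, 25, None, None, None, 21]
In a BST, the LCA of p=7, q=21 is the first node v on the
root-to-leaf path with p <= v <= q (go left if both < v, right if both > v).
Walk from root:
  at 7: 7 <= 7 <= 21, this is the LCA
LCA = 7


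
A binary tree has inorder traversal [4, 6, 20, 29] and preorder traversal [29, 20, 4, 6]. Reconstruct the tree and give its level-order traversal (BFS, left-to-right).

Inorder:  [4, 6, 20, 29]
Preorder: [29, 20, 4, 6]
Algorithm: preorder visits root first, so consume preorder in order;
for each root, split the current inorder slice at that value into
left-subtree inorder and right-subtree inorder, then recurse.
Recursive splits:
  root=29; inorder splits into left=[4, 6, 20], right=[]
  root=20; inorder splits into left=[4, 6], right=[]
  root=4; inorder splits into left=[], right=[6]
  root=6; inorder splits into left=[], right=[]
Reconstructed level-order: [29, 20, 4, 6]


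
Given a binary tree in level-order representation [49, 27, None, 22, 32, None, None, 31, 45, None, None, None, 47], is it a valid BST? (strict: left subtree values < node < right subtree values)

Level-order array: [49, 27, None, 22, 32, None, None, 31, 45, None, None, None, 47]
Validate using subtree bounds (lo, hi): at each node, require lo < value < hi,
then recurse left with hi=value and right with lo=value.
Preorder trace (stopping at first violation):
  at node 49 with bounds (-inf, +inf): OK
  at node 27 with bounds (-inf, 49): OK
  at node 22 with bounds (-inf, 27): OK
  at node 32 with bounds (27, 49): OK
  at node 31 with bounds (27, 32): OK
  at node 45 with bounds (32, 49): OK
  at node 47 with bounds (45, 49): OK
No violation found at any node.
Result: Valid BST


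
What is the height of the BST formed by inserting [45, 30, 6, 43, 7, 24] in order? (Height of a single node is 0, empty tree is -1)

Insertion order: [45, 30, 6, 43, 7, 24]
Tree (level-order array): [45, 30, None, 6, 43, None, 7, None, None, None, 24]
Compute height bottom-up (empty subtree = -1):
  height(24) = 1 + max(-1, -1) = 0
  height(7) = 1 + max(-1, 0) = 1
  height(6) = 1 + max(-1, 1) = 2
  height(43) = 1 + max(-1, -1) = 0
  height(30) = 1 + max(2, 0) = 3
  height(45) = 1 + max(3, -1) = 4
Height = 4


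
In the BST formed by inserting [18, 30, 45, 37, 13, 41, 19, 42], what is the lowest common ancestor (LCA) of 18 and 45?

Tree insertion order: [18, 30, 45, 37, 13, 41, 19, 42]
Tree (level-order array): [18, 13, 30, None, None, 19, 45, None, None, 37, None, None, 41, None, 42]
In a BST, the LCA of p=18, q=45 is the first node v on the
root-to-leaf path with p <= v <= q (go left if both < v, right if both > v).
Walk from root:
  at 18: 18 <= 18 <= 45, this is the LCA
LCA = 18


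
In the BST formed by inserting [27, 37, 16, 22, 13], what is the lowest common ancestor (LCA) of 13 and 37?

Tree insertion order: [27, 37, 16, 22, 13]
Tree (level-order array): [27, 16, 37, 13, 22]
In a BST, the LCA of p=13, q=37 is the first node v on the
root-to-leaf path with p <= v <= q (go left if both < v, right if both > v).
Walk from root:
  at 27: 13 <= 27 <= 37, this is the LCA
LCA = 27


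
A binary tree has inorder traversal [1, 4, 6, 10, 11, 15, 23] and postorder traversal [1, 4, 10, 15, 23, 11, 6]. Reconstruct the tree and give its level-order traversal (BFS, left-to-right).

Inorder:   [1, 4, 6, 10, 11, 15, 23]
Postorder: [1, 4, 10, 15, 23, 11, 6]
Algorithm: postorder visits root last, so walk postorder right-to-left;
each value is the root of the current inorder slice — split it at that
value, recurse on the right subtree first, then the left.
Recursive splits:
  root=6; inorder splits into left=[1, 4], right=[10, 11, 15, 23]
  root=11; inorder splits into left=[10], right=[15, 23]
  root=23; inorder splits into left=[15], right=[]
  root=15; inorder splits into left=[], right=[]
  root=10; inorder splits into left=[], right=[]
  root=4; inorder splits into left=[1], right=[]
  root=1; inorder splits into left=[], right=[]
Reconstructed level-order: [6, 4, 11, 1, 10, 23, 15]


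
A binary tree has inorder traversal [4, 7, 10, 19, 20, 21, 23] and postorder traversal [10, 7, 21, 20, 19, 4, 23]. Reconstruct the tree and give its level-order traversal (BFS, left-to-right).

Inorder:   [4, 7, 10, 19, 20, 21, 23]
Postorder: [10, 7, 21, 20, 19, 4, 23]
Algorithm: postorder visits root last, so walk postorder right-to-left;
each value is the root of the current inorder slice — split it at that
value, recurse on the right subtree first, then the left.
Recursive splits:
  root=23; inorder splits into left=[4, 7, 10, 19, 20, 21], right=[]
  root=4; inorder splits into left=[], right=[7, 10, 19, 20, 21]
  root=19; inorder splits into left=[7, 10], right=[20, 21]
  root=20; inorder splits into left=[], right=[21]
  root=21; inorder splits into left=[], right=[]
  root=7; inorder splits into left=[], right=[10]
  root=10; inorder splits into left=[], right=[]
Reconstructed level-order: [23, 4, 19, 7, 20, 10, 21]
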